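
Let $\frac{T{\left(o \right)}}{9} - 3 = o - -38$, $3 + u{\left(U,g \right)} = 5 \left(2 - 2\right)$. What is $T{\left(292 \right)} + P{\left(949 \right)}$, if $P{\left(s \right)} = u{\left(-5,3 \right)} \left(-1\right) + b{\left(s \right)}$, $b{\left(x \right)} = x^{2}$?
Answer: $903601$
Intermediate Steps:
$u{\left(U,g \right)} = -3$ ($u{\left(U,g \right)} = -3 + 5 \left(2 - 2\right) = -3 + 5 \cdot 0 = -3 + 0 = -3$)
$T{\left(o \right)} = 369 + 9 o$ ($T{\left(o \right)} = 27 + 9 \left(o - -38\right) = 27 + 9 \left(o + 38\right) = 27 + 9 \left(38 + o\right) = 27 + \left(342 + 9 o\right) = 369 + 9 o$)
$P{\left(s \right)} = 3 + s^{2}$ ($P{\left(s \right)} = \left(-3\right) \left(-1\right) + s^{2} = 3 + s^{2}$)
$T{\left(292 \right)} + P{\left(949 \right)} = \left(369 + 9 \cdot 292\right) + \left(3 + 949^{2}\right) = \left(369 + 2628\right) + \left(3 + 900601\right) = 2997 + 900604 = 903601$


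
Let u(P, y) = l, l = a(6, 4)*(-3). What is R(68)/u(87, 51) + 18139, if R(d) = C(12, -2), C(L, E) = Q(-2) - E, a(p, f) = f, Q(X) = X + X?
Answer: 108835/6 ≈ 18139.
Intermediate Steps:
Q(X) = 2*X
C(L, E) = -4 - E (C(L, E) = 2*(-2) - E = -4 - E)
R(d) = -2 (R(d) = -4 - 1*(-2) = -4 + 2 = -2)
l = -12 (l = 4*(-3) = -12)
u(P, y) = -12
R(68)/u(87, 51) + 18139 = -2/(-12) + 18139 = -2*(-1/12) + 18139 = ⅙ + 18139 = 108835/6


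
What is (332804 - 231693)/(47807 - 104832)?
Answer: -101111/57025 ≈ -1.7731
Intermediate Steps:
(332804 - 231693)/(47807 - 104832) = 101111/(-57025) = 101111*(-1/57025) = -101111/57025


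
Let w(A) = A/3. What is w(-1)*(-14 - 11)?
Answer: 25/3 ≈ 8.3333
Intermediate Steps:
w(A) = A/3 (w(A) = A*(⅓) = A/3)
w(-1)*(-14 - 11) = ((⅓)*(-1))*(-14 - 11) = -⅓*(-25) = 25/3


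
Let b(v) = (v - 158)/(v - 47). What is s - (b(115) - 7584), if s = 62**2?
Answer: 777147/68 ≈ 11429.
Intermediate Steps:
b(v) = (-158 + v)/(-47 + v)
s = 3844
s - (b(115) - 7584) = 3844 - ((-158 + 115)/(-47 + 115) - 7584) = 3844 - (-43/68 - 7584) = 3844 - 1*(-515755/68) = 3844 + 515755/68 = 777147/68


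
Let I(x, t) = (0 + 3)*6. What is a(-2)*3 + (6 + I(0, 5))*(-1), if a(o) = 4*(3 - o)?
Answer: 36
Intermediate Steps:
a(o) = 12 - 4*o
I(x, t) = 18 (I(x, t) = 3*6 = 18)
a(-2)*3 + (6 + I(0, 5))*(-1) = (12 - 4*(-2))*3 + (6 + 18)*(-1) = (12 + 8)*3 + 24*(-1) = 20*3 - 24 = 60 - 24 = 36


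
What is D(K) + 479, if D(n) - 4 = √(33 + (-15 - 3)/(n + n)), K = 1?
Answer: 483 + 2*√6 ≈ 487.90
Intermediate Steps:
D(n) = 4 + √(33 - 9/n) (D(n) = 4 + √(33 + (-15 - 3)/(n + n)) = 4 + √(33 - 18*1/(2*n)) = 4 + √(33 - 9/n))
D(K) + 479 = (4 + √(33 - 9/1)) + 479 = (4 + √(33 - 9*1)) + 479 = (4 + √(33 - 9)) + 479 = (4 + √24) + 479 = (4 + 2*√6) + 479 = 483 + 2*√6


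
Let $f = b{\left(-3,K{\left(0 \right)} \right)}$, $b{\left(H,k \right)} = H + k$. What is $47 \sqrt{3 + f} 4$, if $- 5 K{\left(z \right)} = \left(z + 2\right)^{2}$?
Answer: $\frac{376 i \sqrt{5}}{5} \approx 168.15 i$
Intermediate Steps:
$K{\left(z \right)} = - \frac{\left(2 + z\right)^{2}}{5}$ ($K{\left(z \right)} = - \frac{\left(z + 2\right)^{2}}{5} = - \frac{\left(2 + z\right)^{2}}{5}$)
$f = - \frac{19}{5}$ ($f = -3 - \frac{\left(2 + 0\right)^{2}}{5} = -3 - \frac{2^{2}}{5} = -3 - \frac{4}{5} = - \frac{19}{5} \approx -3.8$)
$47 \sqrt{3 + f} 4 = 47 \sqrt{3 - \frac{19}{5}} \cdot 4 = 47 \sqrt{- \frac{4}{5}} \cdot 4 = 47 \frac{2 i \sqrt{5}}{5} \cdot 4 = \frac{94 i \sqrt{5}}{5} \cdot 4 = \frac{376 i \sqrt{5}}{5}$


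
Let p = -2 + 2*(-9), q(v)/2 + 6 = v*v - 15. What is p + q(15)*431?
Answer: 175828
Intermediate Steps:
q(v) = -42 + 2*v**2 (q(v) = -12 + 2*(v*v - 15) = -12 + 2*(v**2 - 15) = -12 + 2*(-15 + v**2) = -12 + (-30 + 2*v**2) = -42 + 2*v**2)
p = -20 (p = -2 - 18 = -20)
p + q(15)*431 = -20 + (-42 + 2*15**2)*431 = -20 + (-42 + 2*225)*431 = -20 + (-42 + 450)*431 = -20 + 408*431 = -20 + 175848 = 175828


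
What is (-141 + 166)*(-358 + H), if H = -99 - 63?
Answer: -13000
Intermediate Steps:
H = -162
(-141 + 166)*(-358 + H) = (-141 + 166)*(-358 - 162) = 25*(-520) = -13000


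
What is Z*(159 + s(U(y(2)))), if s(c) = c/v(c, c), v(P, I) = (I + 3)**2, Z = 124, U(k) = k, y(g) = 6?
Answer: 532580/27 ≈ 19725.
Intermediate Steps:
v(P, I) = (3 + I)**2
s(c) = c/(3 + c)**2 (s(c) = c/((3 + c)**2) = c/(3 + c)**2)
Z*(159 + s(U(y(2)))) = 124*(159 + 6/(3 + 6)**2) = 124*(159 + 6/9**2) = 124*(159 + 6*(1/81)) = 124*(159 + 2/27) = 124*(4295/27) = 532580/27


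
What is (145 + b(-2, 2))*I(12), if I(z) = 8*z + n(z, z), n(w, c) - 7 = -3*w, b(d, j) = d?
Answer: 9581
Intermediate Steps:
n(w, c) = 7 - 3*w
I(z) = 7 + 5*z (I(z) = 8*z + (7 - 3*z) = 7 + 5*z)
(145 + b(-2, 2))*I(12) = (145 - 2)*(7 + 5*12) = 143*(7 + 60) = 143*67 = 9581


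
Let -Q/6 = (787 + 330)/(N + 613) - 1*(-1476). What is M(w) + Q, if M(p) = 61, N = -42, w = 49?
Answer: -5028647/571 ≈ -8806.7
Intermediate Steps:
Q = -5063478/571 (Q = -6*((787 + 330)/(-42 + 613) - 1*(-1476)) = -6*(1117/571 + 1476) = -6*843913/571 = -5063478/571 ≈ -8867.7)
M(w) + Q = 61 - 5063478/571 = -5028647/571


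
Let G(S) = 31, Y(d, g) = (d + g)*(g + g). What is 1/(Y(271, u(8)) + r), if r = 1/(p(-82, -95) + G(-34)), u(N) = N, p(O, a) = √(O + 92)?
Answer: 849059/3790227053 + √10/18951135265 ≈ 0.00022401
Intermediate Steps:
p(O, a) = √(92 + O)
Y(d, g) = 2*g*(d + g) (Y(d, g) = (d + g)*(2*g) = 2*g*(d + g))
r = 1/(31 + √10) (r = 1/(√(92 - 82) + 31) = 1/(√10 + 31) = 1/(31 + √10) ≈ 0.029272)
1/(Y(271, u(8)) + r) = 1/(2*8*(271 + 8) + (31/951 - √10/951)) = 1/(2*8*279 + (31/951 - √10/951)) = 1/(4464 + (31/951 - √10/951)) = 1/(4245295/951 - √10/951)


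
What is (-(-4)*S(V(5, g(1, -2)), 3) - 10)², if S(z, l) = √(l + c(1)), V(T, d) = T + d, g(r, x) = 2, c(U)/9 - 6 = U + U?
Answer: 1300 - 400*√3 ≈ 607.18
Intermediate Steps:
c(U) = 54 + 18*U (c(U) = 54 + 9*(U + U) = 54 + 9*(2*U) = 54 + 18*U)
S(z, l) = √(72 + l) (S(z, l) = √(l + (54 + 18*1)) = √(l + (54 + 18)) = √(l + 72) = √(72 + l))
(-(-4)*S(V(5, g(1, -2)), 3) - 10)² = (-(-4)*√(72 + 3) - 10)² = (-(-4)*√75 - 10)² = (-(-4)*5*√3 - 10)² = (-(-20)*√3 - 10)² = (20*√3 - 10)² = (-10 + 20*√3)²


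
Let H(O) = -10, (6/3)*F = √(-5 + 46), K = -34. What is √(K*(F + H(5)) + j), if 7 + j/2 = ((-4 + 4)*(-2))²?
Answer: √(326 - 17*√41) ≈ 14.736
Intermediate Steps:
F = √41/2 (F = √(-5 + 46)/2 = √41/2 ≈ 3.2016)
j = -14 (j = -14 + 2*((-4 + 4)*(-2))² = -14 + 2*(0*(-2))² = -14 + 2*0² = -14 + 2*0 = -14 + 0 = -14)
√(K*(F + H(5)) + j) = √(-34*(√41/2 - 10) - 14) = √(-34*(-10 + √41/2) - 14) = √((340 - 17*√41) - 14) = √(326 - 17*√41)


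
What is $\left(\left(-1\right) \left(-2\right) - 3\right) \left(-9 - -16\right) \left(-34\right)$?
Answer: $238$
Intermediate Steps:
$\left(\left(-1\right) \left(-2\right) - 3\right) \left(-9 - -16\right) \left(-34\right) = \left(2 - 3\right) \left(-9 + 16\right) \left(-34\right) = \left(-1\right) 7 \left(-34\right) = \left(-7\right) \left(-34\right) = 238$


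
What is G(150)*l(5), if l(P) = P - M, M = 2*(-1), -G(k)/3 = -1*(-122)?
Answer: -2562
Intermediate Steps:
G(k) = -366 (G(k) = -(-3)*(-122) = -3*122 = -366)
M = -2
l(P) = 2 + P (l(P) = P - 1*(-2) = P + 2 = 2 + P)
G(150)*l(5) = -366*(2 + 5) = -366*7 = -2562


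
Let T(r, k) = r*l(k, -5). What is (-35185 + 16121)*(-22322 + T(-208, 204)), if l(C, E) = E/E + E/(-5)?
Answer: 433477232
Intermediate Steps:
l(C, E) = 1 - E/5 (l(C, E) = 1 + E*(-⅕) = 1 - E/5)
T(r, k) = 2*r (T(r, k) = r*(1 - ⅕*(-5)) = r*(1 + 1) = r*2 = 2*r)
(-35185 + 16121)*(-22322 + T(-208, 204)) = (-35185 + 16121)*(-22322 + 2*(-208)) = -19064*(-22322 - 416) = -19064*(-22738) = 433477232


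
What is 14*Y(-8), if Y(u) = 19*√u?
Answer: 532*I*√2 ≈ 752.36*I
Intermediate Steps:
14*Y(-8) = 14*(19*√(-8)) = 14*(19*(2*I*√2)) = 14*(38*I*√2) = 532*I*√2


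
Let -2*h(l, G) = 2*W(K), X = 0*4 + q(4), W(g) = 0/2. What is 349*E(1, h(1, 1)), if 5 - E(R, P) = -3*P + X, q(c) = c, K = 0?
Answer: 349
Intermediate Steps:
W(g) = 0 (W(g) = 0*(½) = 0)
X = 4 (X = 0*4 + 4 = 0 + 4 = 4)
h(l, G) = 0 (h(l, G) = -0 = -½*0 = 0)
E(R, P) = 1 + 3*P (E(R, P) = 5 - (-3*P + 4) = 5 - (4 - 3*P) = 5 + (-4 + 3*P) = 1 + 3*P)
349*E(1, h(1, 1)) = 349*(1 + 3*0) = 349*(1 + 0) = 349*1 = 349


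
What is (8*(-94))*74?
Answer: -55648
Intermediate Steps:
(8*(-94))*74 = -752*74 = -55648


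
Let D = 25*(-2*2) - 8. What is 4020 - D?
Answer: 4128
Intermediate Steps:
D = -108 (D = 25*(-4) - 8 = -100 - 8 = -108)
4020 - D = 4020 - 1*(-108) = 4020 + 108 = 4128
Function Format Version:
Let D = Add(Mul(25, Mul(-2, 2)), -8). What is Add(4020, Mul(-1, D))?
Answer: 4128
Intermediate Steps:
D = -108 (D = Add(Mul(25, -4), -8) = Add(-100, -8) = -108)
Add(4020, Mul(-1, D)) = Add(4020, Mul(-1, -108)) = Add(4020, 108) = 4128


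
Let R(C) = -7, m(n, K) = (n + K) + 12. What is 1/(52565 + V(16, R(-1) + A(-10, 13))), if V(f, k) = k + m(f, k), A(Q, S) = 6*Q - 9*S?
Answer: 1/52225 ≈ 1.9148e-5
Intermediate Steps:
A(Q, S) = -9*S + 6*Q
m(n, K) = 12 + K + n (m(n, K) = (K + n) + 12 = 12 + K + n)
V(f, k) = 12 + f + 2*k (V(f, k) = k + (12 + k + f) = k + (12 + f + k) = 12 + f + 2*k)
1/(52565 + V(16, R(-1) + A(-10, 13))) = 1/(52565 + (12 + 16 + 2*(-7 + (-9*13 + 6*(-10))))) = 1/(52565 + (12 + 16 + 2*(-7 + (-117 - 60)))) = 1/(52565 + (12 + 16 + 2*(-7 - 177))) = 1/(52565 + (12 + 16 + 2*(-184))) = 1/(52565 + (12 + 16 - 368)) = 1/(52565 - 340) = 1/52225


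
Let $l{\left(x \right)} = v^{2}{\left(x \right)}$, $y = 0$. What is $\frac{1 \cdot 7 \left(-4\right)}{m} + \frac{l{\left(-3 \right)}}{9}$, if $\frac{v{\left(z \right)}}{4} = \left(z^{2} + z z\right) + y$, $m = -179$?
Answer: $\frac{103132}{179} \approx 576.16$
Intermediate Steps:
$v{\left(z \right)} = 8 z^{2}$ ($v{\left(z \right)} = 4 \left(\left(z^{2} + z z\right) + 0\right) = 4 \left(\left(z^{2} + z^{2}\right) + 0\right) = 4 \left(2 z^{2} + 0\right) = 4 \cdot 2 z^{2} = 8 z^{2}$)
$l{\left(x \right)} = 64 x^{4}$ ($l{\left(x \right)} = \left(8 x^{2}\right)^{2} = 64 x^{4}$)
$\frac{1 \cdot 7 \left(-4\right)}{m} + \frac{l{\left(-3 \right)}}{9} = \frac{1 \cdot 7 \left(-4\right)}{-179} + \frac{64 \left(-3\right)^{4}}{9} = 7 \left(-4\right) \left(- \frac{1}{179}\right) + 64 \cdot 81 \cdot \frac{1}{9} = \left(-28\right) \left(- \frac{1}{179}\right) + 5184 \cdot \frac{1}{9} = \frac{28}{179} + 576 = \frac{103132}{179}$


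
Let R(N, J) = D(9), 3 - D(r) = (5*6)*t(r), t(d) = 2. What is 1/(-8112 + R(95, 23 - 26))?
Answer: -1/8169 ≈ -0.00012241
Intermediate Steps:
D(r) = -57 (D(r) = 3 - 5*6*2 = 3 - 30*2 = 3 - 1*60 = 3 - 60 = -57)
R(N, J) = -57
1/(-8112 + R(95, 23 - 26)) = 1/(-8112 - 57) = 1/(-8169) = -1/8169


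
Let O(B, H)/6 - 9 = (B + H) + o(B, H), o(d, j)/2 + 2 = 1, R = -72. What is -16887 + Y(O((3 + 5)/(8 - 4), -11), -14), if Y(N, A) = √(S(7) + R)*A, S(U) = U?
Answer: -16887 - 14*I*√65 ≈ -16887.0 - 112.87*I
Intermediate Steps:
o(d, j) = -2 (o(d, j) = -4 + 2*1 = -4 + 2 = -2)
O(B, H) = 42 + 6*B + 6*H (O(B, H) = 54 + 6*((B + H) - 2) = 54 + 6*(-2 + B + H) = 54 + (-12 + 6*B + 6*H) = 42 + 6*B + 6*H)
Y(N, A) = I*A*√65 (Y(N, A) = √(7 - 72)*A = √(-65)*A = (I*√65)*A = I*A*√65)
-16887 + Y(O((3 + 5)/(8 - 4), -11), -14) = -16887 + I*(-14)*√65 = -16887 - 14*I*√65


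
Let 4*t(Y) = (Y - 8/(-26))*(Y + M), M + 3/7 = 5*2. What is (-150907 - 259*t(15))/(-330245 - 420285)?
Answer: 227840/975689 ≈ 0.23352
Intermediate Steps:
M = 67/7 (M = -3/7 + 5*2 = -3/7 + 10 = 67/7 ≈ 9.5714)
t(Y) = (4/13 + Y)*(67/7 + Y)/4 (t(Y) = ((Y - 8/(-26))*(Y + 67/7))/4 = ((Y - 8*(-1/26))*(67/7 + Y))/4 = ((Y + 4/13)*(67/7 + Y))/4 = ((4/13 + Y)*(67/7 + Y))/4 = (4/13 + Y)*(67/7 + Y)/4)
(-150907 - 259*t(15))/(-330245 - 420285) = (-150907 - 259*(67/91 + (¼)*15² + (899/364)*15))/(-330245 - 420285) = (-150907 - 259*(67/91 + (¼)*225 + 13485/364))/(-750530) = (-150907 - 259*(67/91 + 225/4 + 13485/364))*(-1/750530) = (-150907 - 259*8557/91)*(-1/750530) = (-150907 - 316609/13)*(-1/750530) = -2278400/13*(-1/750530) = 227840/975689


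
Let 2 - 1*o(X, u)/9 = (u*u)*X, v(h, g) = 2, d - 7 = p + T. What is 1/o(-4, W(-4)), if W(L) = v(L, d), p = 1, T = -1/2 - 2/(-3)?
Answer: 1/162 ≈ 0.0061728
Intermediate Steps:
T = ⅙ (T = -1*½ - 2*(-⅓) = -½ + ⅔ = ⅙ ≈ 0.16667)
d = 49/6 (d = 7 + (1 + ⅙) = 7 + 7/6 = 49/6 ≈ 8.1667)
W(L) = 2
o(X, u) = 18 - 9*X*u² (o(X, u) = 18 - 9*u*u*X = 18 - 9*u²*X = 18 - 9*X*u²)
1/o(-4, W(-4)) = 1/(18 - 9*(-4)*2²) = 1/(18 - 9*(-4)*4) = 1/(18 + 144) = 1/162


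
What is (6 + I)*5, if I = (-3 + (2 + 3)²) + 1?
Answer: 145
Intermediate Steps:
I = 23 (I = (-3 + 5²) + 1 = (-3 + 25) + 1 = 22 + 1 = 23)
(6 + I)*5 = (6 + 23)*5 = 29*5 = 145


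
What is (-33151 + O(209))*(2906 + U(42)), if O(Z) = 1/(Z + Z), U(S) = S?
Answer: -1856853678/19 ≈ -9.7729e+7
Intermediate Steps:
O(Z) = 1/(2*Z)
(-33151 + O(209))*(2906 + U(42)) = (-33151 + (½)/209)*(2906 + 42) = (-33151 + (½)*(1/209))*2948 = (-33151 + 1/418)*2948 = -13857117/418*2948 = -1856853678/19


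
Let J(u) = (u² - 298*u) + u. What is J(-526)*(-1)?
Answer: -432898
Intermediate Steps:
J(u) = u² - 297*u
J(-526)*(-1) = -526*(-297 - 526)*(-1) = -526*(-823)*(-1) = 432898*(-1) = -432898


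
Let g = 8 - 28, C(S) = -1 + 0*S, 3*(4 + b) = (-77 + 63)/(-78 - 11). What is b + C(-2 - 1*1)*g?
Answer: 4286/267 ≈ 16.052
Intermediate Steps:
b = -1054/267 (b = -4 + ((-77 + 63)/(-78 - 11))/3 = -4 + (-14/(-89))/3 = -4 + (-14*(-1/89))/3 = -4 + (⅓)*(14/89) = -4 + 14/267 = -1054/267 ≈ -3.9476)
C(S) = -1 (C(S) = -1 + 0 = -1)
g = -20
b + C(-2 - 1*1)*g = -1054/267 - 1*(-20) = -1054/267 + 20 = 4286/267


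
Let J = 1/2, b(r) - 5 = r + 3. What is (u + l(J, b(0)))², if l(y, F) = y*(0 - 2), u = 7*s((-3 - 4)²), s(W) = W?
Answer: 116964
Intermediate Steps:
b(r) = 8 + r (b(r) = 5 + (r + 3) = 5 + (3 + r) = 8 + r)
J = ½ ≈ 0.50000
u = 343 (u = 7*(-3 - 4)² = 7*(-7)² = 7*49 = 343)
l(y, F) = -2*y (l(y, F) = y*(-2) = -2*y)
(u + l(J, b(0)))² = (343 - 2*½)² = (343 - 1)² = 342² = 116964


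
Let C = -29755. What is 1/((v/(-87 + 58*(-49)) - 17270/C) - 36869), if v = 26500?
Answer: -1584589/58435628635 ≈ -2.7117e-5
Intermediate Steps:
1/((v/(-87 + 58*(-49)) - 17270/C) - 36869) = 1/((26500/(-87 + 58*(-49)) - 17270/(-29755)) - 36869) = 1/((26500/(-87 - 2842) - 17270*(-1/29755)) - 36869) = 1/((26500/(-2929) + 314/541) - 36869) = 1/((26500*(-1/2929) + 314/541) - 36869) = 1/((-26500/2929 + 314/541) - 36869) = 1/(-13416794/1584589 - 36869) = 1/(-58435628635/1584589) = -1584589/58435628635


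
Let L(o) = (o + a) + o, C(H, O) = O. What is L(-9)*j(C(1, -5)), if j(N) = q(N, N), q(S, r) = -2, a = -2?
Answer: 40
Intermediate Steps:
L(o) = -2 + 2*o (L(o) = (o - 2) + o = (-2 + o) + o = -2 + 2*o)
j(N) = -2
L(-9)*j(C(1, -5)) = (-2 + 2*(-9))*(-2) = (-2 - 18)*(-2) = -20*(-2) = 40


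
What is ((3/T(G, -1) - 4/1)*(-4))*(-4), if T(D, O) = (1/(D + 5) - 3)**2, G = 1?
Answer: -16768/289 ≈ -58.021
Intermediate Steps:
T(D, O) = (-3 + 1/(5 + D))**2 (T(D, O) = (1/(5 + D) - 3)**2 = (-3 + 1/(5 + D))**2)
((3/T(G, -1) - 4/1)*(-4))*(-4) = ((3/(((14 + 3*1)**2/(5 + 1)**2)) - 4/1)*(-4))*(-4) = ((3/(((14 + 3)**2/6**2)) - 4*1)*(-4))*(-4) = ((3/(((1/36)*17**2)) - 4)*(-4))*(-4) = ((3/(((1/36)*289)) - 4)*(-4))*(-4) = ((3/(289/36) - 4)*(-4))*(-4) = ((3*(36/289) - 4)*(-4))*(-4) = ((108/289 - 4)*(-4))*(-4) = -1048/289*(-4)*(-4) = (4192/289)*(-4) = -16768/289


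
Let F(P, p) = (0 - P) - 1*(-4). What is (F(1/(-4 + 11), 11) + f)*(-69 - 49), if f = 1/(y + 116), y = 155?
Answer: -864232/1897 ≈ -455.58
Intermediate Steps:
f = 1/271 (f = 1/(155 + 116) = 1/271 ≈ 0.0036900)
F(P, p) = 4 - P (F(P, p) = -P + 4 = 4 - P)
(F(1/(-4 + 11), 11) + f)*(-69 - 49) = ((4 - 1/(-4 + 11)) + 1/271)*(-69 - 49) = ((4 - 1/7) + 1/271)*(-118) = ((4 - 1*⅐) + 1/271)*(-118) = ((4 - ⅐) + 1/271)*(-118) = (27/7 + 1/271)*(-118) = (7324/1897)*(-118) = -864232/1897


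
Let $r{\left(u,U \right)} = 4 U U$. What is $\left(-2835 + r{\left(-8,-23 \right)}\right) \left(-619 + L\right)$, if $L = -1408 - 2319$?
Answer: $3124774$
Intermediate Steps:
$r{\left(u,U \right)} = 4 U^{2}$
$L = -3727$ ($L = -1408 - 2319 = -3727$)
$\left(-2835 + r{\left(-8,-23 \right)}\right) \left(-619 + L\right) = \left(-2835 + 4 \left(-23\right)^{2}\right) \left(-619 - 3727\right) = \left(-2835 + 4 \cdot 529\right) \left(-4346\right) = \left(-2835 + 2116\right) \left(-4346\right) = \left(-719\right) \left(-4346\right) = 3124774$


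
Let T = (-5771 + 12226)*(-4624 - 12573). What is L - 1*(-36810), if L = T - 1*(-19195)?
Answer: -110950630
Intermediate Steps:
T = -111006635 (T = 6455*(-17197) = -111006635)
L = -110987440 (L = -111006635 - 1*(-19195) = -111006635 + 19195 = -110987440)
L - 1*(-36810) = -110987440 - 1*(-36810) = -110987440 + 36810 = -110950630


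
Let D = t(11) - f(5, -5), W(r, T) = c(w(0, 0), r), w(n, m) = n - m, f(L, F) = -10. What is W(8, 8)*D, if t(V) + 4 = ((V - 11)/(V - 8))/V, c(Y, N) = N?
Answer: 48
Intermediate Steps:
t(V) = -4 + (-11 + V)/(V*(-8 + V)) (t(V) = -4 + ((V - 11)/(V - 8))/V = -4 + ((-11 + V)/(-8 + V))/V = -4 + (-11 + V)/(V*(-8 + V)))
W(r, T) = r
D = 6 (D = (-11 - 4*11**2 + 33*11)/(11*(-8 + 11)) - 1*(-10) = (1/11)*(-11 - 4*121 + 363)/3 + 10 = (1/11)*(1/3)*(-11 - 484 + 363) + 10 = (1/11)*(1/3)*(-132) + 10 = -4 + 10 = 6)
W(8, 8)*D = 8*6 = 48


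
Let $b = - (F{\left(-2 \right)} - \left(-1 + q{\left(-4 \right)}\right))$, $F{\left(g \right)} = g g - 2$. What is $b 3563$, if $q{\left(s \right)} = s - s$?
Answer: $-10689$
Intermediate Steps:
$q{\left(s \right)} = 0$
$F{\left(g \right)} = -2 + g^{2}$ ($F{\left(g \right)} = g^{2} - 2 = -2 + g^{2}$)
$b = -3$ ($b = - (\left(-2 + \left(-2\right)^{2}\right) + \left(1 - 0\right)) = - (\left(-2 + 4\right) + \left(1 + 0\right)) = - (2 + 1) = \left(-1\right) 3 = -3$)
$b 3563 = \left(-3\right) 3563 = -10689$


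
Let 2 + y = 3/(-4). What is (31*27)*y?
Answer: -9207/4 ≈ -2301.8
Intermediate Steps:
y = -11/4 (y = -2 + 3/(-4) = -2 + 3*(-¼) = -2 - ¾ = -11/4 ≈ -2.7500)
(31*27)*y = (31*27)*(-11/4) = 837*(-11/4) = -9207/4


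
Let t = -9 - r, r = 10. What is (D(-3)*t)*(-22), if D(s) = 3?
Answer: 1254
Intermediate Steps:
t = -19 (t = -9 - 1*10 = -9 - 10 = -19)
(D(-3)*t)*(-22) = (3*(-19))*(-22) = -57*(-22) = 1254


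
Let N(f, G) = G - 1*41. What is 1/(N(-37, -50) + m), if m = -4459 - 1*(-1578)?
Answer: -1/2972 ≈ -0.00033647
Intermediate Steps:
m = -2881 (m = -4459 + 1578 = -2881)
N(f, G) = -41 + G (N(f, G) = G - 41 = -41 + G)
1/(N(-37, -50) + m) = 1/((-41 - 50) - 2881) = 1/(-91 - 2881) = 1/(-2972) = -1/2972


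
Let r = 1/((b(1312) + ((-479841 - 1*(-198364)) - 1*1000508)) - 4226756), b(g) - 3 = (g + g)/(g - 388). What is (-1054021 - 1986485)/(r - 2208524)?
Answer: 3869098072897932/2810386150314959 ≈ 1.3767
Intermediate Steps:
b(g) = 3 + 2*g/(-388 + g) (b(g) = 3 + (g + g)/(g - 388) = 3 + (2*g)/(-388 + g) = 3 + 2*g/(-388 + g))
r = -231/1272517822 (r = 1/(((-1164 + 5*1312)/(-388 + 1312) + ((-479841 - 1*(-198364)) - 1*1000508)) - 4226756) = 1/(((-1164 + 6560)/924 + ((-479841 + 198364) - 1000508)) - 4226756) = 1/(((1/924)*5396 + (-281477 - 1000508)) - 4226756) = 1/((1349/231 - 1281985) - 4226756) = 1/(-296137186/231 - 4226756) = 1/(-1272517822/231) = -231/1272517822 ≈ -1.8153e-7)
(-1054021 - 1986485)/(r - 2208524) = (-1054021 - 1986485)/(-231/1272517822 - 2208524) = -3040506/(-2810386150314959/1272517822) = -3040506*(-1272517822/2810386150314959) = 3869098072897932/2810386150314959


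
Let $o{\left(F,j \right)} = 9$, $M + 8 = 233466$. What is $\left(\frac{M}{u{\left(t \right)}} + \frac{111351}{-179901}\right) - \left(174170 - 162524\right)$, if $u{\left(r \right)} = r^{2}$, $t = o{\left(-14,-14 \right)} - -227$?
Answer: $- \frac{19442399738609}{1669961016} \approx -11642.0$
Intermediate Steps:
$M = 233458$ ($M = -8 + 233466 = 233458$)
$t = 236$ ($t = 9 - -227 = 9 + 227 = 236$)
$\left(\frac{M}{u{\left(t \right)}} + \frac{111351}{-179901}\right) - \left(174170 - 162524\right) = \left(\frac{233458}{236^{2}} + \frac{111351}{-179901}\right) - \left(174170 - 162524\right) = \left(\frac{233458}{55696} + 111351 \left(- \frac{1}{179901}\right)\right) - 11646 = \left(233458 \cdot \frac{1}{55696} - \frac{37117}{59967}\right) - 11646 = \left(\frac{116729}{27848} - \frac{37117}{59967}\right) - 11646 = \frac{5966253727}{1669961016} - 11646 = - \frac{19442399738609}{1669961016}$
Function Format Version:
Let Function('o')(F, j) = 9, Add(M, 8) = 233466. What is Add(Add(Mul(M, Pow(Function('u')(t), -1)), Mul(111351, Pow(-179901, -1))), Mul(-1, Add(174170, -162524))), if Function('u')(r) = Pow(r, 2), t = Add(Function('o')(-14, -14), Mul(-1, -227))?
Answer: Rational(-19442399738609, 1669961016) ≈ -11642.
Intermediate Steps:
M = 233458 (M = Add(-8, 233466) = 233458)
t = 236 (t = Add(9, Mul(-1, -227)) = Add(9, 227) = 236)
Add(Add(Mul(M, Pow(Function('u')(t), -1)), Mul(111351, Pow(-179901, -1))), Mul(-1, Add(174170, -162524))) = Add(Add(Mul(233458, Pow(Pow(236, 2), -1)), Mul(111351, Pow(-179901, -1))), Mul(-1, Add(174170, -162524))) = Add(Add(Mul(233458, Pow(55696, -1)), Mul(111351, Rational(-1, 179901))), Mul(-1, 11646)) = Add(Add(Mul(233458, Rational(1, 55696)), Rational(-37117, 59967)), -11646) = Add(Add(Rational(116729, 27848), Rational(-37117, 59967)), -11646) = Add(Rational(5966253727, 1669961016), -11646) = Rational(-19442399738609, 1669961016)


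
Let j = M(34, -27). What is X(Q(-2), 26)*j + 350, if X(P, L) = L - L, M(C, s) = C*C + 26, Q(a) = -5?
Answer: 350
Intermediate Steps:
M(C, s) = 26 + C**2 (M(C, s) = C**2 + 26 = 26 + C**2)
X(P, L) = 0
j = 1182 (j = 26 + 34**2 = 26 + 1156 = 1182)
X(Q(-2), 26)*j + 350 = 0*1182 + 350 = 0 + 350 = 350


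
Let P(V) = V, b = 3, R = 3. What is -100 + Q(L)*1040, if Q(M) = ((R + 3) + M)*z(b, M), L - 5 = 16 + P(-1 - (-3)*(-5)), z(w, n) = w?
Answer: 34220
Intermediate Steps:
L = 5 (L = 5 + (16 + (-1 - (-3)*(-5))) = 5 + (16 + (-1 - 1*15)) = 5 + (16 + (-1 - 15)) = 5 + (16 - 16) = 5 + 0 = 5)
Q(M) = 18 + 3*M (Q(M) = ((3 + 3) + M)*3 = (6 + M)*3 = 18 + 3*M)
-100 + Q(L)*1040 = -100 + (18 + 3*5)*1040 = -100 + (18 + 15)*1040 = -100 + 33*1040 = -100 + 34320 = 34220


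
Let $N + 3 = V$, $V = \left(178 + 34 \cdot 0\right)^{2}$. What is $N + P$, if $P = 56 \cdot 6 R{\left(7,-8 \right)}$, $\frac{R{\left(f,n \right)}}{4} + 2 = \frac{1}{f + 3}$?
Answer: $\frac{145637}{5} \approx 29127.0$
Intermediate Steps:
$R{\left(f,n \right)} = -8 + \frac{4}{3 + f}$ ($R{\left(f,n \right)} = -8 + \frac{4}{f + 3} = -8 + \frac{4}{3 + f}$)
$V = 31684$ ($V = \left(178 + 0\right)^{2} = 178^{2} = 31684$)
$N = 31681$ ($N = -3 + 31684 = 31681$)
$P = - \frac{12768}{5}$ ($P = 56 \cdot 6 \frac{4 \left(-5 - 14\right)}{3 + 7} = 336 \frac{4 \left(-5 - 14\right)}{10} = 336 \cdot 4 \cdot \frac{1}{10} \left(-19\right) = 336 \left(- \frac{38}{5}\right) = - \frac{12768}{5} \approx -2553.6$)
$N + P = 31681 - \frac{12768}{5} = \frac{145637}{5}$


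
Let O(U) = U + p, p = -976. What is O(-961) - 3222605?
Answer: -3224542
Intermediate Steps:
O(U) = -976 + U (O(U) = U - 976 = -976 + U)
O(-961) - 3222605 = (-976 - 961) - 3222605 = -1937 - 3222605 = -3224542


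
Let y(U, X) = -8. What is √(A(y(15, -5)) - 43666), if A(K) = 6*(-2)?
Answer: I*√43678 ≈ 208.99*I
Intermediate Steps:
A(K) = -12
√(A(y(15, -5)) - 43666) = √(-12 - 43666) = √(-43678) = I*√43678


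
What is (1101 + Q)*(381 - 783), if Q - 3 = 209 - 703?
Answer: -245220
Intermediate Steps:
Q = -491 (Q = 3 + (209 - 703) = 3 - 494 = -491)
(1101 + Q)*(381 - 783) = (1101 - 491)*(381 - 783) = 610*(-402) = -245220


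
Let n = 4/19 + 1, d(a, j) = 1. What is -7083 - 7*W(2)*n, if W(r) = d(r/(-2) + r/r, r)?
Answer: -134738/19 ≈ -7091.5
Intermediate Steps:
W(r) = 1
n = 23/19 (n = 4*(1/19) + 1 = 4/19 + 1 = 23/19 ≈ 1.2105)
-7083 - 7*W(2)*n = -7083 - 7*1*23/19 = -7083 - 7*23/19 = -7083 - 1*161/19 = -7083 - 161/19 = -134738/19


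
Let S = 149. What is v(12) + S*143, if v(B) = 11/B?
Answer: 255695/12 ≈ 21308.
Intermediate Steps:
v(12) + S*143 = 11/12 + 149*143 = 11*(1/12) + 21307 = 11/12 + 21307 = 255695/12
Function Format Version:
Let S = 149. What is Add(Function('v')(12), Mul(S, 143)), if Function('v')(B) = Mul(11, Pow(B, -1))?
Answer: Rational(255695, 12) ≈ 21308.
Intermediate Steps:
Add(Function('v')(12), Mul(S, 143)) = Add(Mul(11, Pow(12, -1)), Mul(149, 143)) = Add(Mul(11, Rational(1, 12)), 21307) = Add(Rational(11, 12), 21307) = Rational(255695, 12)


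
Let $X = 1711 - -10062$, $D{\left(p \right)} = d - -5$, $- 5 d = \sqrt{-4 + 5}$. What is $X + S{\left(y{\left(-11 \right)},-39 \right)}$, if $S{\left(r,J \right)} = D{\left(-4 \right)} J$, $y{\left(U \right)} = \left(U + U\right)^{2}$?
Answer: $\frac{57929}{5} \approx 11586.0$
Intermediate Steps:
$d = - \frac{1}{5}$ ($d = - \frac{\sqrt{-4 + 5}}{5} = - \frac{\sqrt{1}}{5} = \left(- \frac{1}{5}\right) 1 = - \frac{1}{5} \approx -0.2$)
$D{\left(p \right)} = \frac{24}{5}$ ($D{\left(p \right)} = - \frac{1}{5} - -5 = - \frac{1}{5} + 5 = \frac{24}{5}$)
$X = 11773$ ($X = 1711 + 10062 = 11773$)
$y{\left(U \right)} = 4 U^{2}$ ($y{\left(U \right)} = \left(2 U\right)^{2} = 4 U^{2}$)
$S{\left(r,J \right)} = \frac{24 J}{5}$
$X + S{\left(y{\left(-11 \right)},-39 \right)} = 11773 + \frac{24}{5} \left(-39\right) = 11773 - \frac{936}{5} = \frac{57929}{5}$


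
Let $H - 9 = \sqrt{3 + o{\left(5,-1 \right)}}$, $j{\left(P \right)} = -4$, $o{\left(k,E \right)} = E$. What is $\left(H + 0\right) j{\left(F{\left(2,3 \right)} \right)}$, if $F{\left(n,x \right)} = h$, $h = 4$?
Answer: $-36 - 4 \sqrt{2} \approx -41.657$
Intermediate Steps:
$F{\left(n,x \right)} = 4$
$H = 9 + \sqrt{2}$ ($H = 9 + \sqrt{3 - 1} = 9 + \sqrt{2} \approx 10.414$)
$\left(H + 0\right) j{\left(F{\left(2,3 \right)} \right)} = \left(\left(9 + \sqrt{2}\right) + 0\right) \left(-4\right) = \left(9 + \sqrt{2}\right) \left(-4\right) = -36 - 4 \sqrt{2}$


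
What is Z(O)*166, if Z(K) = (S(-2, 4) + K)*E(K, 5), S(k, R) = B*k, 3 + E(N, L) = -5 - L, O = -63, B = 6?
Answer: 161850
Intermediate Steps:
E(N, L) = -8 - L (E(N, L) = -3 + (-5 - L) = -8 - L)
S(k, R) = 6*k
Z(K) = 156 - 13*K (Z(K) = (6*(-2) + K)*(-8 - 1*5) = (-12 + K)*(-8 - 5) = (-12 + K)*(-13) = 156 - 13*K)
Z(O)*166 = (156 - 13*(-63))*166 = (156 + 819)*166 = 975*166 = 161850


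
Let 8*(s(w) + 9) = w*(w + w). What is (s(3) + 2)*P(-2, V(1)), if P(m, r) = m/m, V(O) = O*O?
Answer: -19/4 ≈ -4.7500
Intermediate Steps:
V(O) = O**2
P(m, r) = 1
s(w) = -9 + w**2/4 (s(w) = -9 + (w*(w + w))/8 = -9 + (w*(2*w))/8 = -9 + (2*w**2)/8 = -9 + w**2/4)
(s(3) + 2)*P(-2, V(1)) = ((-9 + (1/4)*3**2) + 2)*1 = ((-9 + (1/4)*9) + 2)*1 = ((-9 + 9/4) + 2)*1 = (-27/4 + 2)*1 = -19/4*1 = -19/4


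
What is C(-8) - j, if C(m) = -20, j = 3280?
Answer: -3300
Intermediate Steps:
C(-8) - j = -20 - 1*3280 = -20 - 3280 = -3300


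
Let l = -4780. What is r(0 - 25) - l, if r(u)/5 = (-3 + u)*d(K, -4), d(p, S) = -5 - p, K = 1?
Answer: 5620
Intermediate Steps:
r(u) = 90 - 30*u (r(u) = 5*((-3 + u)*(-5 - 1*1)) = 5*((-3 + u)*(-5 - 1)) = 5*((-3 + u)*(-6)) = 5*(18 - 6*u) = 90 - 30*u)
r(0 - 25) - l = (90 - 30*(0 - 25)) - 1*(-4780) = (90 - 30*(-25)) + 4780 = (90 + 750) + 4780 = 840 + 4780 = 5620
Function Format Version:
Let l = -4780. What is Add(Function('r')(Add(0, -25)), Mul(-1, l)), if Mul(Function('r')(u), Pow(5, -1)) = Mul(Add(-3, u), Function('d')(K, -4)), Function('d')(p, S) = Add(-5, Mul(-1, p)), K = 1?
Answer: 5620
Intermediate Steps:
Function('r')(u) = Add(90, Mul(-30, u)) (Function('r')(u) = Mul(5, Mul(Add(-3, u), Add(-5, Mul(-1, 1)))) = Mul(5, Mul(Add(-3, u), Add(-5, -1))) = Mul(5, Mul(Add(-3, u), -6)) = Mul(5, Add(18, Mul(-6, u))) = Add(90, Mul(-30, u)))
Add(Function('r')(Add(0, -25)), Mul(-1, l)) = Add(Add(90, Mul(-30, Add(0, -25))), Mul(-1, -4780)) = Add(Add(90, Mul(-30, -25)), 4780) = Add(Add(90, 750), 4780) = Add(840, 4780) = 5620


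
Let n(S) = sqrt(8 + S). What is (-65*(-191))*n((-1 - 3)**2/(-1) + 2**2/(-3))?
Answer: 24830*I*sqrt(21)/3 ≈ 37928.0*I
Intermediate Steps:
(-65*(-191))*n((-1 - 3)**2/(-1) + 2**2/(-3)) = (-65*(-191))*sqrt(8 + ((-1 - 3)**2/(-1) + 2**2/(-3))) = 12415*sqrt(8 + ((-4)**2*(-1) + 4*(-1/3))) = 12415*sqrt(8 + (16*(-1) - 4/3)) = 12415*sqrt(8 + (-16 - 4/3)) = 12415*sqrt(8 - 52/3) = 12415*sqrt(-28/3) = 12415*(2*I*sqrt(21)/3) = 24830*I*sqrt(21)/3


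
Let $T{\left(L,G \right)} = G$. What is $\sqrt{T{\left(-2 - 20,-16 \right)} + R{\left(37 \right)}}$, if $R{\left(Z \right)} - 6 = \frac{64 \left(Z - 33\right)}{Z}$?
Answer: $\frac{i \sqrt{4218}}{37} \approx 1.7553 i$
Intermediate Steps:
$R{\left(Z \right)} = 6 + \frac{-2112 + 64 Z}{Z}$ ($R{\left(Z \right)} = 6 + \frac{64 \left(Z - 33\right)}{Z} = 6 + \frac{64 \left(-33 + Z\right)}{Z} = 6 + \frac{-2112 + 64 Z}{Z}$)
$\sqrt{T{\left(-2 - 20,-16 \right)} + R{\left(37 \right)}} = \sqrt{-16 + \left(70 - \frac{2112}{37}\right)} = \sqrt{-16 + \frac{478}{37}} = \sqrt{- \frac{114}{37}} = \frac{i \sqrt{4218}}{37}$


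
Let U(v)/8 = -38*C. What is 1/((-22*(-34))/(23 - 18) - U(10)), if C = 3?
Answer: 5/5308 ≈ 0.00094197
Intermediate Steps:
U(v) = -912 (U(v) = 8*(-38*3) = 8*(-114) = -912)
1/((-22*(-34))/(23 - 18) - U(10)) = 1/((-22*(-34))/(23 - 18) - 1*(-912)) = 1/(748/5 + 912) = 1/(5308/5) = 5/5308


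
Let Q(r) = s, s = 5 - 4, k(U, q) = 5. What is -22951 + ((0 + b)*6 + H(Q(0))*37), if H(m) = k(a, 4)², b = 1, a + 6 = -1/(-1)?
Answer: -22020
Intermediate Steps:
a = -5 (a = -6 - 1/(-1) = -6 - 1*(-1) = -6 + 1 = -5)
s = 1
Q(r) = 1
H(m) = 25 (H(m) = 5² = 25)
-22951 + ((0 + b)*6 + H(Q(0))*37) = -22951 + ((0 + 1)*6 + 25*37) = -22951 + (1*6 + 925) = -22951 + (6 + 925) = -22951 + 931 = -22020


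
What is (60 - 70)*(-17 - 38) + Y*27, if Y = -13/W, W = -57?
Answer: 10567/19 ≈ 556.16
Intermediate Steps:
Y = 13/57 (Y = -13/(-57) = -13*(-1/57) = 13/57 ≈ 0.22807)
(60 - 70)*(-17 - 38) + Y*27 = (60 - 70)*(-17 - 38) + (13/57)*27 = -10*(-55) + 117/19 = 550 + 117/19 = 10567/19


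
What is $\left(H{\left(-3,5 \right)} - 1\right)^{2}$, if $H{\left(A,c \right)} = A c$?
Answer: $256$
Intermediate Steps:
$\left(H{\left(-3,5 \right)} - 1\right)^{2} = \left(\left(-3\right) 5 - 1\right)^{2} = \left(-15 - 1\right)^{2} = \left(-16\right)^{2} = 256$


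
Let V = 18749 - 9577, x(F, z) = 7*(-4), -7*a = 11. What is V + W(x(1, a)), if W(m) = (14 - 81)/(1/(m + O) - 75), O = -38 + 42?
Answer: 16520380/1801 ≈ 9172.9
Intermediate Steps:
a = -11/7 (a = -1/7*11 = -11/7 ≈ -1.5714)
O = 4
x(F, z) = -28
W(m) = -67/(-75 + 1/(4 + m)) (W(m) = (14 - 81)/(1/(m + 4) - 75) = -67/(1/(4 + m) - 75) = -67/(-75 + 1/(4 + m)))
V = 9172
V + W(x(1, a)) = 9172 + 67*(4 - 28)/(299 + 75*(-28)) = 9172 + 67*(-24)/(299 - 2100) = 9172 + 67*(-24)/(-1801) = 9172 + 67*(-1/1801)*(-24) = 9172 + 1608/1801 = 16520380/1801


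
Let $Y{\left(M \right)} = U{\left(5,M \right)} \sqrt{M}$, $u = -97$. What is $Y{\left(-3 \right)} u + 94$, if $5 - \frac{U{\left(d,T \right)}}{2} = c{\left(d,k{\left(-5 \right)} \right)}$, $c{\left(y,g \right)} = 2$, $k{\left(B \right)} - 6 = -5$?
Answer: $94 - 582 i \sqrt{3} \approx 94.0 - 1008.1 i$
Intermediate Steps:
$k{\left(B \right)} = 1$ ($k{\left(B \right)} = 6 - 5 = 1$)
$U{\left(d,T \right)} = 6$ ($U{\left(d,T \right)} = 10 - 4 = 6$)
$Y{\left(M \right)} = 6 \sqrt{M}$
$Y{\left(-3 \right)} u + 94 = 6 \sqrt{-3} \left(-97\right) + 94 = 6 i \sqrt{3} \left(-97\right) + 94 = - 582 i \sqrt{3} + 94 = 94 - 582 i \sqrt{3}$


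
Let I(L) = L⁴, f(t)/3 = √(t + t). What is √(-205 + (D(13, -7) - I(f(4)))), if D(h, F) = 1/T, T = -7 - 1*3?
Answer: I*√538910/10 ≈ 73.411*I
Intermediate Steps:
f(t) = 3*√2*√t (f(t) = 3*√(t + t) = 3*√(2*t) = 3*(√2*√t) = 3*√2*√t)
T = -10 (T = -7 - 3 = -10)
D(h, F) = -⅒ (D(h, F) = 1/(-10) = -⅒)
√(-205 + (D(13, -7) - I(f(4)))) = √(-205 + (-⅒ - (3*√2*√4)⁴)) = √(-205 + (-⅒ - (3*√2*2)⁴)) = √(-205 + (-⅒ - (6*√2)⁴)) = √(-205 + (-⅒ - 1*5184)) = √(-205 + (-⅒ - 5184)) = √(-205 - 51841/10) = √(-53891/10) = I*√538910/10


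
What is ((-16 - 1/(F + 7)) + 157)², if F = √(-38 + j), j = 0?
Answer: 2*(-108359*I + 139026*√38)/(-11*I + 14*√38) ≈ 19858.0 + 19.97*I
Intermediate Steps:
F = I*√38 (F = √(-38 + 0) = √(-38) = I*√38 ≈ 6.1644*I)
((-16 - 1/(F + 7)) + 157)² = ((-16 - 1/(I*√38 + 7)) + 157)² = ((-16 - 1/(7 + I*√38)) + 157)² = (141 - 1/(7 + I*√38))²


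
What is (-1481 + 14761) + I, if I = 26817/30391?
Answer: 403619297/30391 ≈ 13281.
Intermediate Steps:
I = 26817/30391 (I = 26817*(1/30391) = 26817/30391 ≈ 0.88240)
(-1481 + 14761) + I = (-1481 + 14761) + 26817/30391 = 13280 + 26817/30391 = 403619297/30391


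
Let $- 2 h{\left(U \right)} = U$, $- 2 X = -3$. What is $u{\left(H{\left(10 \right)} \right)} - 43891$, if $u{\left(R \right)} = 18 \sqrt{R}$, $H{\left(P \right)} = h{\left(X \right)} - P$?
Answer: $-43891 + 9 i \sqrt{43} \approx -43891.0 + 59.017 i$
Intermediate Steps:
$X = \frac{3}{2}$ ($X = \left(- \frac{1}{2}\right) \left(-3\right) = \frac{3}{2} \approx 1.5$)
$h{\left(U \right)} = - \frac{U}{2}$
$H{\left(P \right)} = - \frac{3}{4} - P$ ($H{\left(P \right)} = \left(- \frac{1}{2}\right) \frac{3}{2} - P = - \frac{3}{4} - P$)
$u{\left(H{\left(10 \right)} \right)} - 43891 = 18 \sqrt{- \frac{3}{4} - 10} - 43891 = 18 \sqrt{- \frac{43}{4}} - 43891 = 18 \frac{i \sqrt{43}}{2} - 43891 = 9 i \sqrt{43} - 43891 = -43891 + 9 i \sqrt{43}$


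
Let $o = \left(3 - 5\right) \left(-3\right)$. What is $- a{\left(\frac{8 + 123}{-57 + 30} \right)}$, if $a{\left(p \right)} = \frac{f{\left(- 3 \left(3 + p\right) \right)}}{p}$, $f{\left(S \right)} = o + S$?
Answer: $\frac{312}{131} \approx 2.3817$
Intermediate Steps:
$o = 6$ ($o = \left(-2\right) \left(-3\right) = 6$)
$f{\left(S \right)} = 6 + S$
$a{\left(p \right)} = \frac{-3 - 3 p}{p}$ ($a{\left(p \right)} = \frac{6 - 3 \left(3 + p\right)}{p} = \frac{6 - \left(9 + 3 p\right)}{p} = \frac{-3 - 3 p}{p}$)
$- a{\left(\frac{8 + 123}{-57 + 30} \right)} = - (-3 - \frac{3}{\left(8 + 123\right) \frac{1}{-57 + 30}}) = - (-3 - \frac{3}{131 \frac{1}{-27}}) = - (-3 - \frac{3}{131 \left(- \frac{1}{27}\right)}) = - (-3 - \frac{3}{- \frac{131}{27}}) = - (-3 - - \frac{81}{131}) = - (-3 + \frac{81}{131}) = \left(-1\right) \left(- \frac{312}{131}\right) = \frac{312}{131}$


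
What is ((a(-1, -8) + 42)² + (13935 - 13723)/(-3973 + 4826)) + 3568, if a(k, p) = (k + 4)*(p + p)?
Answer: 3074424/853 ≈ 3604.3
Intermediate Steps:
a(k, p) = 2*p*(4 + k) (a(k, p) = (4 + k)*(2*p) = 2*p*(4 + k))
((a(-1, -8) + 42)² + (13935 - 13723)/(-3973 + 4826)) + 3568 = ((2*(-8)*(4 - 1) + 42)² + (13935 - 13723)/(-3973 + 4826)) + 3568 = ((2*(-8)*3 + 42)² + 212/853) + 3568 = ((-48 + 42)² + 212*(1/853)) + 3568 = ((-6)² + 212/853) + 3568 = (36 + 212/853) + 3568 = 30920/853 + 3568 = 3074424/853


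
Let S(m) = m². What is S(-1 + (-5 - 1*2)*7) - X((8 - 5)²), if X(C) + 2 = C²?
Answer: 2421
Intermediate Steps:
X(C) = -2 + C²
S(-1 + (-5 - 1*2)*7) - X((8 - 5)²) = (-1 + (-5 - 1*2)*7)² - (-2 + ((8 - 5)²)²) = (-1 + (-5 - 2)*7)² - (-2 + (3²)²) = (-1 - 7*7)² - (-2 + 9²) = (-1 - 49)² - (-2 + 81) = (-50)² - 1*79 = 2500 - 79 = 2421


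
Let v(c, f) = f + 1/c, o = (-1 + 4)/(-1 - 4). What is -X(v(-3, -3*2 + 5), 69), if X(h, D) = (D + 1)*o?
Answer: 42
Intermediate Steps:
o = -3/5 (o = 3/(-5) = 3*(-1/5) = -3/5 ≈ -0.60000)
X(h, D) = -3/5 - 3*D/5 (X(h, D) = (D + 1)*(-3/5) = (1 + D)*(-3/5) = -3/5 - 3*D/5)
-X(v(-3, -3*2 + 5), 69) = -(-3/5 - 3/5*69) = -(-3/5 - 207/5) = -1*(-42) = 42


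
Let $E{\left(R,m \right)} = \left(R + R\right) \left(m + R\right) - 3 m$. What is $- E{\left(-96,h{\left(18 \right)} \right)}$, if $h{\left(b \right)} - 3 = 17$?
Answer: $-14532$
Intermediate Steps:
$h{\left(b \right)} = 20$ ($h{\left(b \right)} = 3 + 17 = 20$)
$E{\left(R,m \right)} = - 3 m + 2 R \left(R + m\right)$ ($E{\left(R,m \right)} = 2 R \left(R + m\right) - 3 m = - 3 m + 2 R \left(R + m\right)$)
$- E{\left(-96,h{\left(18 \right)} \right)} = - (\left(-3\right) 20 + 2 \left(-96\right)^{2} + 2 \left(-96\right) 20) = - (-60 + 2 \cdot 9216 - 3840) = - (-60 + 18432 - 3840) = \left(-1\right) 14532 = -14532$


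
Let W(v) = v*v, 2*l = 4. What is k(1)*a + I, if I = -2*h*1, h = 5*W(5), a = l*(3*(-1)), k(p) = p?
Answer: -256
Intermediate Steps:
l = 2 (l = (1/2)*4 = 2)
W(v) = v**2
a = -6 (a = 2*(3*(-1)) = 2*(-3) = -6)
h = 125 (h = 5*5**2 = 5*25 = 125)
I = -250 (I = -2*125*1 = -250*1 = -250)
k(1)*a + I = 1*(-6) - 250 = -6 - 250 = -256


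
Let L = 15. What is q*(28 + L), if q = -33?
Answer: -1419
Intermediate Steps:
q*(28 + L) = -33*(28 + 15) = -33*43 = -1419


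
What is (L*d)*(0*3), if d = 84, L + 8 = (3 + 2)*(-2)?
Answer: 0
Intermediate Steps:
L = -18 (L = -8 + (3 + 2)*(-2) = -8 + 5*(-2) = -8 - 10 = -18)
(L*d)*(0*3) = (-18*84)*(0*3) = -1512*0 = 0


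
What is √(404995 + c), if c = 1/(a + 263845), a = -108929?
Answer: √2429865415749909/77458 ≈ 636.39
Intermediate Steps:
c = 1/154916 (c = 1/(-108929 + 263845) = 1/154916 ≈ 6.4551e-6)
√(404995 + c) = √(404995 + 1/154916) = √(62740205421/154916) = √2429865415749909/77458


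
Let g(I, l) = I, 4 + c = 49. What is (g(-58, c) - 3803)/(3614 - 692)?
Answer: -1287/974 ≈ -1.3214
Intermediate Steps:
c = 45 (c = -4 + 49 = 45)
(g(-58, c) - 3803)/(3614 - 692) = (-58 - 3803)/(3614 - 692) = -3861/2922 = -3861*1/2922 = -1287/974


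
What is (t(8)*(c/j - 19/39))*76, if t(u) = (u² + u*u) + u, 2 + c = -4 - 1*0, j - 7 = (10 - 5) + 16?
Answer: -1979344/273 ≈ -7250.3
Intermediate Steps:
j = 28 (j = 7 + ((10 - 5) + 16) = 7 + (5 + 16) = 7 + 21 = 28)
c = -6 (c = -2 + (-4 - 1*0) = -2 + (-4 + 0) = -2 - 4 = -6)
t(u) = u + 2*u² (t(u) = (u² + u²) + u = 2*u² + u = u + 2*u²)
(t(8)*(c/j - 19/39))*76 = ((8*(1 + 2*8))*(-6/28 - 19/39))*76 = ((8*(1 + 16))*(-6*1/28 - 19*1/39))*76 = ((8*17)*(-3/14 - 19/39))*76 = (136*(-383/546))*76 = -26044/273*76 = -1979344/273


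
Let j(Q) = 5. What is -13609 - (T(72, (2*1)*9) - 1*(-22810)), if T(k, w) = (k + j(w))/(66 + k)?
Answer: -5025899/138 ≈ -36420.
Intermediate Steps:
T(k, w) = (5 + k)/(66 + k) (T(k, w) = (k + 5)/(66 + k) = (5 + k)/(66 + k))
-13609 - (T(72, (2*1)*9) - 1*(-22810)) = -13609 - ((5 + 72)/(66 + 72) - 1*(-22810)) = -13609 - (77/138 + 22810) = -13609 - 1*3147857/138 = -13609 - 3147857/138 = -5025899/138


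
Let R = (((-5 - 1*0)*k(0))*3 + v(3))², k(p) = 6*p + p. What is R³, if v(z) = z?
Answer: 729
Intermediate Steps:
k(p) = 7*p
R = 9 (R = (((-5 - 1*0)*(7*0))*3 + 3)² = (((-5 + 0)*0)*3 + 3)² = (-5*0*3 + 3)² = (0*3 + 3)² = (0 + 3)² = 3² = 9)
R³ = 9³ = 729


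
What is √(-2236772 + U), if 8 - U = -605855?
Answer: I*√1630909 ≈ 1277.1*I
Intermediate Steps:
U = 605863 (U = 8 - 1*(-605855) = 8 + 605855 = 605863)
√(-2236772 + U) = √(-2236772 + 605863) = √(-1630909) = I*√1630909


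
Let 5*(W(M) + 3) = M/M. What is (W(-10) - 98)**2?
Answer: 254016/25 ≈ 10161.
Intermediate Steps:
W(M) = -14/5 (W(M) = -3 + (M/M)/5 = -3 + (1/5)*1 = -3 + 1/5 = -14/5)
(W(-10) - 98)**2 = (-14/5 - 98)**2 = (-504/5)**2 = 254016/25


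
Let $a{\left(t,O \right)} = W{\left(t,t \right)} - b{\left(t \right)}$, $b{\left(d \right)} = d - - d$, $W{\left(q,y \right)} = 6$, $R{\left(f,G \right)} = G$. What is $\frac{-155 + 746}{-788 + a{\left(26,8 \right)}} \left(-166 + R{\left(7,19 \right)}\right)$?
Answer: $\frac{28959}{278} \approx 104.17$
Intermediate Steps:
$b{\left(d \right)} = 2 d$ ($b{\left(d \right)} = d + d = 2 d$)
$a{\left(t,O \right)} = 6 - 2 t$
$\frac{-155 + 746}{-788 + a{\left(26,8 \right)}} \left(-166 + R{\left(7,19 \right)}\right) = \frac{-155 + 746}{-788 + \left(6 - 52\right)} \left(-166 + 19\right) = \frac{591}{-788 + \left(6 - 52\right)} \left(-147\right) = \frac{591}{-788 - 46} \left(-147\right) = \frac{591}{-834} \left(-147\right) = 591 \left(- \frac{1}{834}\right) \left(-147\right) = \left(- \frac{197}{278}\right) \left(-147\right) = \frac{28959}{278}$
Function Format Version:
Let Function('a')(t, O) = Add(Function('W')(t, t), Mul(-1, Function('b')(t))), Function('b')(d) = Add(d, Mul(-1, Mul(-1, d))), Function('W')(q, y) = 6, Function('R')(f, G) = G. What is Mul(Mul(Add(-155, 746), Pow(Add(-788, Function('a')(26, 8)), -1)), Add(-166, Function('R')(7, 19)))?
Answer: Rational(28959, 278) ≈ 104.17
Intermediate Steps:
Function('b')(d) = Mul(2, d) (Function('b')(d) = Add(d, d) = Mul(2, d))
Function('a')(t, O) = Add(6, Mul(-2, t)) (Function('a')(t, O) = Add(6, Mul(-1, Mul(2, t))) = Add(6, Mul(-2, t)))
Mul(Mul(Add(-155, 746), Pow(Add(-788, Function('a')(26, 8)), -1)), Add(-166, Function('R')(7, 19))) = Mul(Mul(Add(-155, 746), Pow(Add(-788, Add(6, Mul(-2, 26))), -1)), Add(-166, 19)) = Mul(Mul(591, Pow(Add(-788, Add(6, -52)), -1)), -147) = Mul(Mul(591, Pow(Add(-788, -46), -1)), -147) = Mul(Mul(591, Pow(-834, -1)), -147) = Mul(Mul(591, Rational(-1, 834)), -147) = Mul(Rational(-197, 278), -147) = Rational(28959, 278)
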